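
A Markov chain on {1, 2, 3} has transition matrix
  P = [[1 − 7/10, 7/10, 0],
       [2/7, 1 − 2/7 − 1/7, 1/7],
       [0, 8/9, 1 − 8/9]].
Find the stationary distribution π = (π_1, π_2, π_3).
π = (32/123, 392/615, 21/205)

This is a birth-death chain on three states, which satisfies detailed balance: π_1 · P_{12} = π_2 · P_{21} and π_2 · P_{23} = π_3 · P_{32}.
From π_1 · 7/10 = π_2 · 2/7: π_2/π_1 = (7/10)/(2/7) = 49/20.
From π_2 · 1/7 = π_3 · 8/9: π_3/π_2 = (1/7)/(8/9) = 9/56.
Take π_1 proportional to 1; then unnormalized π = (1, 49/20, 63/160). Normalize by dividing by the sum 123/32:
  π = (32/123, 392/615, 21/205).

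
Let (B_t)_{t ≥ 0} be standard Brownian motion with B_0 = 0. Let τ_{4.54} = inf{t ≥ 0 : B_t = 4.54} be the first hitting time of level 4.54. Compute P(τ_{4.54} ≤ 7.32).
P(τ_{4.54} ≤ 7.32) = 2(1 − Φ(4.54/√7.32)) = 2(1 − Φ(1.6780)) ≈ 0.0933

By the reflection principle for standard BM, P(τ_b ≤ t) = 2 · P(B_t ≥ b). Since B_t ~ N(0, t), P(B_t ≥ 4.54) = 1 − Φ(4.54/√t) = 1 − Φ(4.54/√7.32) = 1 − Φ(1.6780) ≈ 0.04667. Doubling: P(τ_{4.54} ≤ 7.32) ≈ 2 · 0.04667 = 0.09334 ≈ 0.0933.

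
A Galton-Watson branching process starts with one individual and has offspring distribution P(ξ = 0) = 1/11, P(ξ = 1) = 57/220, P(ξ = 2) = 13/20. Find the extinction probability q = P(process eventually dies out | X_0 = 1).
q = 20/143

The pgf is f(s) = 1/11 + 57/220·s + 13/20·s². The extinction probability q is the smallest fixed point of f in [0, 1]. Setting s = f(s):
  13/20·s² + (57/220 − 1)·s + 1/11 = 0
  13/20·s² − (1/11 + 13/20)·s + 1/11 = 0
which factors as (s − 1)·(13/20·s − 1/11) = 0, giving roots s = 1 and s = (1/11)/(13/20) = 20/143.
Mean offspring μ = 57/220 + 2·13/20 = 343/220 > 1 (supercritical), so q < 1. The extinction probability is the smaller root: q = (1/11)/(13/20) = 20/143.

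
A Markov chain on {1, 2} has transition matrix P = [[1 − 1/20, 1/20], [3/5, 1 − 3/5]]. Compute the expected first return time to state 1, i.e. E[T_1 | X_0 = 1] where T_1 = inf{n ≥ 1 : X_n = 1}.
E[T_1 | X_0 = 1] = 1/π_1 = 13/12

For an irreducible recurrent Markov chain with stationary distribution π, E[T_i | X_0 = i] = 1/π_i (Kac's formula). Here π_1 = (3/5)/(1/20 + 3/5) = (3/5)/(13/20) = 12/13, so E[T_1 | X_0 = 1] = 1/π_1 = (1/20 + 3/5)/(3/5) = (13/20)/(3/5) = 13/12.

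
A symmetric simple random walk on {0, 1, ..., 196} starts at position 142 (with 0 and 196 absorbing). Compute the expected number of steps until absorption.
E[τ | X_0 = 142] = 7668

Let v_k = E[τ | X_0 = k]. Boundary: v_0 = v_196 = 0. Recurrence: v_k = 1 + (v_{k-1} + v_{k+1})/2 for 1 ≤ k ≤ 195. The particular solution to v_k − (v_{k-1} + v_{k+1})/2 = 1 is v_k = −k^2. Adding homogeneous solution A + B k and matching boundaries gives v_k = k (196 − k). Substituting k = 142: v_142 = 142 · 54 = 7668.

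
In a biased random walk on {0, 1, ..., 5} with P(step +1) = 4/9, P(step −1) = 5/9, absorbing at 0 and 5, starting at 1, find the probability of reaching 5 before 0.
P(hit 5 before 0) = (1 − (5/4)^1) / (1 − (5/4)^5) = 256/2101

Let u_k denote P(reach 5 before 0 | start at k). Boundary: u_0 = 0, u_5 = 1. Recurrence: u_k = 4/9·u_{k+1} + 5/9·u_{k-1} for 1 ≤ k ≤ 4. Try u_k = A + B·r^k with r = q/p = (5/9)/(4/9) = 5/4. Substitution satisfies the recurrence; boundary conditions give:
  u_k = (1 − r^k) / (1 − r^N) = (1 − (5/4)^1) / (1 − (5/4)^5) = 256/2101.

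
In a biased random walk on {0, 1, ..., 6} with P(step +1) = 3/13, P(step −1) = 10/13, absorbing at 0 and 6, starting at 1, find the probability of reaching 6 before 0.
P(hit 6 before 0) = (1 − (10/3)^1) / (1 − (10/3)^6) = 243/142753

Let u_k denote P(reach 6 before 0 | start at k). Boundary: u_0 = 0, u_6 = 1. Recurrence: u_k = 3/13·u_{k+1} + 10/13·u_{k-1} for 1 ≤ k ≤ 5. Try u_k = A + B·r^k with r = q/p = (10/13)/(3/13) = 10/3. Substitution satisfies the recurrence; boundary conditions give:
  u_k = (1 − r^k) / (1 − r^N) = (1 − (10/3)^1) / (1 − (10/3)^6) = 243/142753.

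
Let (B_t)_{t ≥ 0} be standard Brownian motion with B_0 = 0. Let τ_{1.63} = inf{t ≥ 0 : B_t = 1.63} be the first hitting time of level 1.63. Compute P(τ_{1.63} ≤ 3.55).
P(τ_{1.63} ≤ 3.55) = 2(1 − Φ(1.63/√3.55)) = 2(1 − Φ(0.8651)) ≈ 0.3870

By the reflection principle for standard BM, P(τ_b ≤ t) = 2 · P(B_t ≥ b). Since B_t ~ N(0, t), P(B_t ≥ 1.63) = 1 − Φ(1.63/√t) = 1 − Φ(1.63/√3.55) = 1 − Φ(0.8651) ≈ 0.19349. Doubling: P(τ_{1.63} ≤ 3.55) ≈ 2 · 0.19349 = 0.38698 ≈ 0.3870.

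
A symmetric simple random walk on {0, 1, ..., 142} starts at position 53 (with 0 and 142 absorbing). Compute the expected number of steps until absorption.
E[τ | X_0 = 53] = 4717

Let v_k = E[τ | X_0 = k]. Boundary: v_0 = v_142 = 0. Recurrence: v_k = 1 + (v_{k-1} + v_{k+1})/2 for 1 ≤ k ≤ 141. The particular solution to v_k − (v_{k-1} + v_{k+1})/2 = 1 is v_k = −k^2. Adding homogeneous solution A + B k and matching boundaries gives v_k = k (142 − k). Substituting k = 53: v_53 = 53 · 89 = 4717.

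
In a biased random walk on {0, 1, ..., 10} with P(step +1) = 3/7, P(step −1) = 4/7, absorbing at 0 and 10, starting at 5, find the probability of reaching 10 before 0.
P(hit 10 before 0) = (1 − (4/3)^5) / (1 − (4/3)^10) = 243/1267

Let u_k denote P(reach 10 before 0 | start at k). Boundary: u_0 = 0, u_10 = 1. Recurrence: u_k = 3/7·u_{k+1} + 4/7·u_{k-1} for 1 ≤ k ≤ 9. Try u_k = A + B·r^k with r = q/p = (4/7)/(3/7) = 4/3. Substitution satisfies the recurrence; boundary conditions give:
  u_k = (1 − r^k) / (1 − r^N) = (1 − (4/3)^5) / (1 − (4/3)^10) = 243/1267.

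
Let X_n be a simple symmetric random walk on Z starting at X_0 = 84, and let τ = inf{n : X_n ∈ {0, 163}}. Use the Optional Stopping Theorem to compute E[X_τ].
E[X_τ] = 84

X_n is a martingale and τ is a bounded-mean stopping time (indeed τ is finite a.s. with bounded expectation since the walk is in a bounded region). By the OST, E[X_τ] = E[X_0] = 84. Equivalently: E[X_τ] = 163 · P(hit 163 first) + 0 · P(hit 0 first) = 163 · (84/163) = 84.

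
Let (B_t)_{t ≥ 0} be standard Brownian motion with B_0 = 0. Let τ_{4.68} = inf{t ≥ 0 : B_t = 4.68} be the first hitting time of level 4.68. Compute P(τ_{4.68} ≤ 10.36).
P(τ_{4.68} ≤ 10.36) = 2(1 − Φ(4.68/√10.36)) = 2(1 − Φ(1.4540)) ≈ 0.1459

By the reflection principle for standard BM, P(τ_b ≤ t) = 2 · P(B_t ≥ b). Since B_t ~ N(0, t), P(B_t ≥ 4.68) = 1 − Φ(4.68/√t) = 1 − Φ(4.68/√10.36) = 1 − Φ(1.4540) ≈ 0.07297. Doubling: P(τ_{4.68} ≤ 10.36) ≈ 2 · 0.07297 = 0.14594 ≈ 0.1459.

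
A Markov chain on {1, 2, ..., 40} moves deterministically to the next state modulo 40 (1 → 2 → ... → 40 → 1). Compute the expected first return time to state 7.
E[T_7 | X_0 = 7] = 40

The chain cycles deterministically, so starting at state 7 it returns in exactly 40 steps. Equivalently, the stationary distribution is uniform π_j = 1/40 for every state j, so by Kac's formula E[T_7] = 1/π_7 = 40.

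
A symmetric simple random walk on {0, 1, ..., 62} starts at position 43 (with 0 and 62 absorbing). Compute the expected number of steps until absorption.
E[τ | X_0 = 43] = 817

Let v_k = E[τ | X_0 = k]. Boundary: v_0 = v_62 = 0. Recurrence: v_k = 1 + (v_{k-1} + v_{k+1})/2 for 1 ≤ k ≤ 61. The particular solution to v_k − (v_{k-1} + v_{k+1})/2 = 1 is v_k = −k^2. Adding homogeneous solution A + B k and matching boundaries gives v_k = k (62 − k). Substituting k = 43: v_43 = 43 · 19 = 817.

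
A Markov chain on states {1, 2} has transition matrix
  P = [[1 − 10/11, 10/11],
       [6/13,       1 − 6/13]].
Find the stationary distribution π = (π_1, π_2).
π_1 = 33/98, π_2 = 65/98

Solve πP = π with π_1 + π_2 = 1. From πP = π: π_1 · (1 − 10/11) + π_2 · 6/13 = π_1 ⇒ π_2 · 6/13 = π_1 · 10/11 ⇒ π_2/π_1 = (10/11)/(6/13) = 65/33. Together with π_1 + π_2 = 1:
  π_1 = (6/13)/(10/11 + 6/13) = (6/13)/(196/143) = 33/98,
  π_2 = (10/11)/(10/11 + 6/13) = (10/11)/(196/143) = 65/98.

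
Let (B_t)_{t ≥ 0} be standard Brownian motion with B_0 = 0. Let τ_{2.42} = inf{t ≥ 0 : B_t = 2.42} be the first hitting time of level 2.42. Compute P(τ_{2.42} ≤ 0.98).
P(τ_{2.42} ≤ 0.98) = 2(1 − Φ(2.42/√0.98)) = 2(1 − Φ(2.4446)) ≈ 0.0145

By the reflection principle for standard BM, P(τ_b ≤ t) = 2 · P(B_t ≥ b). Since B_t ~ N(0, t), P(B_t ≥ 2.42) = 1 − Φ(2.42/√t) = 1 − Φ(2.42/√0.98) = 1 − Φ(2.4446) ≈ 0.00725. Doubling: P(τ_{2.42} ≤ 0.98) ≈ 2 · 0.00725 = 0.01450 ≈ 0.0145.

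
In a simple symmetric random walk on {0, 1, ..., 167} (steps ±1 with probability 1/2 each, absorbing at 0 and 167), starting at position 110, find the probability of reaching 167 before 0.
P(hit 167 before 0) = 110/167

Let u_k = P(hit 167 before 0 | start at k). Then u_0 = 0, u_167 = 1, and u_k = u_{k-1}/2 + u_{k+1}/2 for 1 ≤ k ≤ 166. This harmonic recurrence is solved by u_k = k/167, giving u_110 = 110/167.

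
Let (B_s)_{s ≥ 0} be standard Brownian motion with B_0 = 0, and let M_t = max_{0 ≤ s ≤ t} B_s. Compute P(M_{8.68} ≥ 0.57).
P(M_{8.68} ≥ 0.57) = 2·P(B_{8.68} ≥ 0.57) = 2(1 − Φ(0.57/√8.68)) ≈ 0.8466

By the reflection principle for Brownian motion, P(M_t ≥ a) = 2 · P(B_t ≥ a) for a ≥ 0. Since B_t ~ N(0, t), P(B_t ≥ 0.57) = 1 − Φ(0.57/√t) = 1 − Φ(0.57/√8.68) = 1 − Φ(0.1935). So
  P(M_{8.68} ≥ 0.57) = 2(1 − Φ(0.1935)) ≈ 0.8466.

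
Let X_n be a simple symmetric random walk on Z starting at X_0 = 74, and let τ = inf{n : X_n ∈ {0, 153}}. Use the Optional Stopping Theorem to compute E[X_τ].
E[X_τ] = 74

X_n is a martingale and τ is a bounded-mean stopping time (indeed τ is finite a.s. with bounded expectation since the walk is in a bounded region). By the OST, E[X_τ] = E[X_0] = 74. Equivalently: E[X_τ] = 153 · P(hit 153 first) + 0 · P(hit 0 first) = 153 · (74/153) = 74.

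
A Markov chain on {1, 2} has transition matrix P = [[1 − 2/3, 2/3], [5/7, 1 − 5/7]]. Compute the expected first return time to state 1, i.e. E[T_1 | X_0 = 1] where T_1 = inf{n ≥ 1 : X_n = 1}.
E[T_1 | X_0 = 1] = 1/π_1 = 29/15

For an irreducible recurrent Markov chain with stationary distribution π, E[T_i | X_0 = i] = 1/π_i (Kac's formula). Here π_1 = (5/7)/(2/3 + 5/7) = (5/7)/(29/21) = 15/29, so E[T_1 | X_0 = 1] = 1/π_1 = (2/3 + 5/7)/(5/7) = (29/21)/(5/7) = 29/15.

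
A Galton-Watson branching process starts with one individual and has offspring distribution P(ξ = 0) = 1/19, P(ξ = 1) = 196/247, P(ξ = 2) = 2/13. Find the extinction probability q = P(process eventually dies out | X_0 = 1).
q = 13/38

The pgf is f(s) = 1/19 + 196/247·s + 2/13·s². The extinction probability q is the smallest fixed point of f in [0, 1]. Setting s = f(s):
  2/13·s² + (196/247 − 1)·s + 1/19 = 0
  2/13·s² − (1/19 + 2/13)·s + 1/19 = 0
which factors as (s − 1)·(2/13·s − 1/19) = 0, giving roots s = 1 and s = (1/19)/(2/13) = 13/38.
Mean offspring μ = 196/247 + 2·2/13 = 272/247 > 1 (supercritical), so q < 1. The extinction probability is the smaller root: q = (1/19)/(2/13) = 13/38.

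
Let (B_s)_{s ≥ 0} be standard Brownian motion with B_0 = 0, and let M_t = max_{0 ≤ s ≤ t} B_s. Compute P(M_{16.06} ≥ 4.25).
P(M_{16.06} ≥ 4.25) = 2·P(B_{16.06} ≥ 4.25) = 2(1 − Φ(4.25/√16.06)) ≈ 0.2889

By the reflection principle for Brownian motion, P(M_t ≥ a) = 2 · P(B_t ≥ a) for a ≥ 0. Since B_t ~ N(0, t), P(B_t ≥ 4.25) = 1 − Φ(4.25/√t) = 1 − Φ(4.25/√16.06) = 1 − Φ(1.0605). So
  P(M_{16.06} ≥ 4.25) = 2(1 − Φ(1.0605)) ≈ 0.2889.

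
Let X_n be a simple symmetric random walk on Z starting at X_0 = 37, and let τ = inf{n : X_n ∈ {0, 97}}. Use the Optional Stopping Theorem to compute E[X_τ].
E[X_τ] = 37

X_n is a martingale and τ is a bounded-mean stopping time (indeed τ is finite a.s. with bounded expectation since the walk is in a bounded region). By the OST, E[X_τ] = E[X_0] = 37. Equivalently: E[X_τ] = 97 · P(hit 97 first) + 0 · P(hit 0 first) = 97 · (37/97) = 37.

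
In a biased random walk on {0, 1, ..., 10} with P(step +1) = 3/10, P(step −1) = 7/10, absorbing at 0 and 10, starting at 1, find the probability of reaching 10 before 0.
P(hit 10 before 0) = (1 − (7/3)^1) / (1 − (7/3)^10) = 19683/70604050

Let u_k denote P(reach 10 before 0 | start at k). Boundary: u_0 = 0, u_10 = 1. Recurrence: u_k = 3/10·u_{k+1} + 7/10·u_{k-1} for 1 ≤ k ≤ 9. Try u_k = A + B·r^k with r = q/p = (7/10)/(3/10) = 7/3. Substitution satisfies the recurrence; boundary conditions give:
  u_k = (1 − r^k) / (1 − r^N) = (1 − (7/3)^1) / (1 − (7/3)^10) = 19683/70604050.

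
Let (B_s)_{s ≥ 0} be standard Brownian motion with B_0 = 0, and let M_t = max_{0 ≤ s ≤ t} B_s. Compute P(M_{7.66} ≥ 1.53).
P(M_{7.66} ≥ 1.53) = 2·P(B_{7.66} ≥ 1.53) = 2(1 − Φ(1.53/√7.66)) ≈ 0.5804

By the reflection principle for Brownian motion, P(M_t ≥ a) = 2 · P(B_t ≥ a) for a ≥ 0. Since B_t ~ N(0, t), P(B_t ≥ 1.53) = 1 − Φ(1.53/√t) = 1 − Φ(1.53/√7.66) = 1 − Φ(0.5528). So
  P(M_{7.66} ≥ 1.53) = 2(1 − Φ(0.5528)) ≈ 0.5804.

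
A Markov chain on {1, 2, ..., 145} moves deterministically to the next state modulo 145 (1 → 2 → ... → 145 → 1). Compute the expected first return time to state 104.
E[T_104 | X_0 = 104] = 145

The chain cycles deterministically, so starting at state 104 it returns in exactly 145 steps. Equivalently, the stationary distribution is uniform π_j = 1/145 for every state j, so by Kac's formula E[T_104] = 1/π_104 = 145.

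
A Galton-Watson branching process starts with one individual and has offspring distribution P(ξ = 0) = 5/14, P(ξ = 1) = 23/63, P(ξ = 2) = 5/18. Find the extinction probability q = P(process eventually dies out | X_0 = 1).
q = 1

Mean offspring μ = 0·5/14 + 1·23/63 + 2·5/18 = 58/63 ≤ 1. For μ ≤ 1 with offspring not concentrated at 1, the Galton-Watson process goes extinct almost surely, so q = 1.
(Algebraic check: The pgf is f(s) = 5/14 + 23/63·s + 5/18·s². The extinction probability q is the smallest fixed point of f in [0, 1]. Setting s = f(s):
  5/18·s² + (23/63 − 1)·s + 5/14 = 0
  5/18·s² − (5/14 + 5/18)·s + 5/14 = 0
which factors as (s − 1)·(5/18·s − 5/14) = 0, giving roots s = 1 and s = (5/14)/(5/18) = 9/7. Since 9/7 ≥ 1, the smallest root in [0, 1] is s = 1.)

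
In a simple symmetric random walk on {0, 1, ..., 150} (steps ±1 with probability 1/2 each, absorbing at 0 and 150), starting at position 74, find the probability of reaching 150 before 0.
P(hit 150 before 0) = 74/150 = 37/75

Let u_k = P(hit 150 before 0 | start at k). Then u_0 = 0, u_150 = 1, and u_k = u_{k-1}/2 + u_{k+1}/2 for 1 ≤ k ≤ 149. This harmonic recurrence is solved by u_k = k/150, giving u_74 = 74/150 = 37/75.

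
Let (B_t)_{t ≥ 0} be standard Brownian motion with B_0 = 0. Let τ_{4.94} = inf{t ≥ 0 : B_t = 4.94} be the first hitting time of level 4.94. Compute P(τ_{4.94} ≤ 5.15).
P(τ_{4.94} ≤ 5.15) = 2(1 − Φ(4.94/√5.15)) = 2(1 − Φ(2.1768)) ≈ 0.0295

By the reflection principle for standard BM, P(τ_b ≤ t) = 2 · P(B_t ≥ b). Since B_t ~ N(0, t), P(B_t ≥ 4.94) = 1 − Φ(4.94/√t) = 1 − Φ(4.94/√5.15) = 1 − Φ(2.1768) ≈ 0.01475. Doubling: P(τ_{4.94} ≤ 5.15) ≈ 2 · 0.01475 = 0.02950 ≈ 0.0295.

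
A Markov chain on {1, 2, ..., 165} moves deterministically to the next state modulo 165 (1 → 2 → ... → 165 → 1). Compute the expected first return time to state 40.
E[T_40 | X_0 = 40] = 165

The chain cycles deterministically, so starting at state 40 it returns in exactly 165 steps. Equivalently, the stationary distribution is uniform π_j = 1/165 for every state j, so by Kac's formula E[T_40] = 1/π_40 = 165.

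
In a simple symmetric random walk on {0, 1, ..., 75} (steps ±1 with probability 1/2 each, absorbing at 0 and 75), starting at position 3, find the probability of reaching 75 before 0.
P(hit 75 before 0) = 3/75 = 1/25

Let u_k = P(hit 75 before 0 | start at k). Then u_0 = 0, u_75 = 1, and u_k = u_{k-1}/2 + u_{k+1}/2 for 1 ≤ k ≤ 74. This harmonic recurrence is solved by u_k = k/75, giving u_3 = 3/75 = 1/25.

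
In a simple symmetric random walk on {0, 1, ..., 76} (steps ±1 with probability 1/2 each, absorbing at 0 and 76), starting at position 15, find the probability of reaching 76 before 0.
P(hit 76 before 0) = 15/76

Let u_k = P(hit 76 before 0 | start at k). Then u_0 = 0, u_76 = 1, and u_k = u_{k-1}/2 + u_{k+1}/2 for 1 ≤ k ≤ 75. This harmonic recurrence is solved by u_k = k/76, giving u_15 = 15/76.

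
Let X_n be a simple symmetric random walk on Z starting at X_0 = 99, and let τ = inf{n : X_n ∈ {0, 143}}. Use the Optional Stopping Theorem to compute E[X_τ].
E[X_τ] = 99

X_n is a martingale and τ is a bounded-mean stopping time (indeed τ is finite a.s. with bounded expectation since the walk is in a bounded region). By the OST, E[X_τ] = E[X_0] = 99. Equivalently: E[X_τ] = 143 · P(hit 143 first) + 0 · P(hit 0 first) = 143 · (99/143) = 99.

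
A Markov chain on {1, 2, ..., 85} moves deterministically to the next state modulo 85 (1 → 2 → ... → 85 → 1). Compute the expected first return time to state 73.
E[T_73 | X_0 = 73] = 85

The chain cycles deterministically, so starting at state 73 it returns in exactly 85 steps. Equivalently, the stationary distribution is uniform π_j = 1/85 for every state j, so by Kac's formula E[T_73] = 1/π_73 = 85.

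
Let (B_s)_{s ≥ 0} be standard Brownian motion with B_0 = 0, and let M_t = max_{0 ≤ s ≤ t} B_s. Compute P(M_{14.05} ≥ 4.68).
P(M_{14.05} ≥ 4.68) = 2·P(B_{14.05} ≥ 4.68) = 2(1 − Φ(4.68/√14.05)) ≈ 0.2118

By the reflection principle for Brownian motion, P(M_t ≥ a) = 2 · P(B_t ≥ a) for a ≥ 0. Since B_t ~ N(0, t), P(B_t ≥ 4.68) = 1 − Φ(4.68/√t) = 1 − Φ(4.68/√14.05) = 1 − Φ(1.2486). So
  P(M_{14.05} ≥ 4.68) = 2(1 − Φ(1.2486)) ≈ 0.2118.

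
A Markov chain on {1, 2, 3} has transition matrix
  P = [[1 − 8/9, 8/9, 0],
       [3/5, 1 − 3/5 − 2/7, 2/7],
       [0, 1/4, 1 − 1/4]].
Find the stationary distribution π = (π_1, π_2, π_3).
π = (63/263, 280/789, 320/789)

This is a birth-death chain on three states, which satisfies detailed balance: π_1 · P_{12} = π_2 · P_{21} and π_2 · P_{23} = π_3 · P_{32}.
From π_1 · 8/9 = π_2 · 3/5: π_2/π_1 = (8/9)/(3/5) = 40/27.
From π_2 · 2/7 = π_3 · 1/4: π_3/π_2 = (2/7)/(1/4) = 8/7.
Take π_1 proportional to 1; then unnormalized π = (1, 40/27, 320/189). Normalize by dividing by the sum 263/63:
  π = (63/263, 280/789, 320/789).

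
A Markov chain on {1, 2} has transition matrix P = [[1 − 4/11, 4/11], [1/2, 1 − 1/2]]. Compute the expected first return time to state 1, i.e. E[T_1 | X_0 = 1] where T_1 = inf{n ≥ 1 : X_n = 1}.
E[T_1 | X_0 = 1] = 1/π_1 = 19/11

For an irreducible recurrent Markov chain with stationary distribution π, E[T_i | X_0 = i] = 1/π_i (Kac's formula). Here π_1 = (1/2)/(4/11 + 1/2) = (1/2)/(19/22) = 11/19, so E[T_1 | X_0 = 1] = 1/π_1 = (4/11 + 1/2)/(1/2) = (19/22)/(1/2) = 19/11.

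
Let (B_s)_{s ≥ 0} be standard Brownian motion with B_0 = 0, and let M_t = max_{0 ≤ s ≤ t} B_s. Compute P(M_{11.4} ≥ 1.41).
P(M_{11.4} ≥ 1.41) = 2·P(B_{11.4} ≥ 1.41) = 2(1 − Φ(1.41/√11.4)) ≈ 0.6762

By the reflection principle for Brownian motion, P(M_t ≥ a) = 2 · P(B_t ≥ a) for a ≥ 0. Since B_t ~ N(0, t), P(B_t ≥ 1.41) = 1 − Φ(1.41/√t) = 1 − Φ(1.41/√11.4) = 1 − Φ(0.4176). So
  P(M_{11.4} ≥ 1.41) = 2(1 − Φ(0.4176)) ≈ 0.6762.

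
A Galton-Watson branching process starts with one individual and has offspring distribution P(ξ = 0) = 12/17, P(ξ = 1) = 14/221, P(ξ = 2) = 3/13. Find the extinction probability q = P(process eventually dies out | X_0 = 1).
q = 1

Mean offspring μ = 0·12/17 + 1·14/221 + 2·3/13 = 116/221 ≤ 1. For μ ≤ 1 with offspring not concentrated at 1, the Galton-Watson process goes extinct almost surely, so q = 1.
(Algebraic check: The pgf is f(s) = 12/17 + 14/221·s + 3/13·s². The extinction probability q is the smallest fixed point of f in [0, 1]. Setting s = f(s):
  3/13·s² + (14/221 − 1)·s + 12/17 = 0
  3/13·s² − (12/17 + 3/13)·s + 12/17 = 0
which factors as (s − 1)·(3/13·s − 12/17) = 0, giving roots s = 1 and s = (12/17)/(3/13) = 52/17. Since 52/17 ≥ 1, the smallest root in [0, 1] is s = 1.)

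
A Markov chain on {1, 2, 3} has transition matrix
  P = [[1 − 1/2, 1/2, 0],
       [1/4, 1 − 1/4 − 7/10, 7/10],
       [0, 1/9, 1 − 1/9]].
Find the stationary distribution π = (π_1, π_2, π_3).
π = (5/78, 5/39, 21/26)

This is a birth-death chain on three states, which satisfies detailed balance: π_1 · P_{12} = π_2 · P_{21} and π_2 · P_{23} = π_3 · P_{32}.
From π_1 · 1/2 = π_2 · 1/4: π_2/π_1 = (1/2)/(1/4) = 2.
From π_2 · 7/10 = π_3 · 1/9: π_3/π_2 = (7/10)/(1/9) = 63/10.
Take π_1 proportional to 1; then unnormalized π = (1, 2, 63/5). Normalize by dividing by the sum 78/5:
  π = (5/78, 5/39, 21/26).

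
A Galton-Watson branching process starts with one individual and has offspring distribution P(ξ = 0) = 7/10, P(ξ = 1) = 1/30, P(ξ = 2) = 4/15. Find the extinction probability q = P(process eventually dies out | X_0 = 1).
q = 1

Mean offspring μ = 0·7/10 + 1·1/30 + 2·4/15 = 17/30 ≤ 1. For μ ≤ 1 with offspring not concentrated at 1, the Galton-Watson process goes extinct almost surely, so q = 1.
(Algebraic check: The pgf is f(s) = 7/10 + 1/30·s + 4/15·s². The extinction probability q is the smallest fixed point of f in [0, 1]. Setting s = f(s):
  4/15·s² + (1/30 − 1)·s + 7/10 = 0
  4/15·s² − (7/10 + 4/15)·s + 7/10 = 0
which factors as (s − 1)·(4/15·s − 7/10) = 0, giving roots s = 1 and s = (7/10)/(4/15) = 21/8. Since 21/8 ≥ 1, the smallest root in [0, 1] is s = 1.)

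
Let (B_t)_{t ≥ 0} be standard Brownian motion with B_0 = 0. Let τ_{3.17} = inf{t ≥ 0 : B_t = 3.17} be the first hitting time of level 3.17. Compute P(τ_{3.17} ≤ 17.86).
P(τ_{3.17} ≤ 17.86) = 2(1 − Φ(3.17/√17.86)) = 2(1 − Φ(0.7501)) ≈ 0.4532

By the reflection principle for standard BM, P(τ_b ≤ t) = 2 · P(B_t ≥ b). Since B_t ~ N(0, t), P(B_t ≥ 3.17) = 1 − Φ(3.17/√t) = 1 − Φ(3.17/√17.86) = 1 − Φ(0.7501) ≈ 0.22660. Doubling: P(τ_{3.17} ≤ 17.86) ≈ 2 · 0.22660 = 0.45320 ≈ 0.4532.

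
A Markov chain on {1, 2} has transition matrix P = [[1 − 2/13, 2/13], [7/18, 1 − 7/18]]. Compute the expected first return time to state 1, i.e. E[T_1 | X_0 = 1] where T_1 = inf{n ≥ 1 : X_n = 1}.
E[T_1 | X_0 = 1] = 1/π_1 = 127/91

For an irreducible recurrent Markov chain with stationary distribution π, E[T_i | X_0 = i] = 1/π_i (Kac's formula). Here π_1 = (7/18)/(2/13 + 7/18) = (7/18)/(127/234) = 91/127, so E[T_1 | X_0 = 1] = 1/π_1 = (2/13 + 7/18)/(7/18) = (127/234)/(7/18) = 127/91.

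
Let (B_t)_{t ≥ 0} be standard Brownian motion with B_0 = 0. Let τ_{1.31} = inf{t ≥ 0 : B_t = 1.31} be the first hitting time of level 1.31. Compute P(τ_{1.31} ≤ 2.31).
P(τ_{1.31} ≤ 2.31) = 2(1 − Φ(1.31/√2.31)) = 2(1 − Φ(0.8619)) ≈ 0.3887

By the reflection principle for standard BM, P(τ_b ≤ t) = 2 · P(B_t ≥ b). Since B_t ~ N(0, t), P(B_t ≥ 1.31) = 1 − Φ(1.31/√t) = 1 − Φ(1.31/√2.31) = 1 − Φ(0.8619) ≈ 0.19437. Doubling: P(τ_{1.31} ≤ 2.31) ≈ 2 · 0.19437 = 0.38874 ≈ 0.3887.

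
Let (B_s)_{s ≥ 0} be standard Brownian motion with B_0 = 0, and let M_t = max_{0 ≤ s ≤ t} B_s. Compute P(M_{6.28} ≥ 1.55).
P(M_{6.28} ≥ 1.55) = 2·P(B_{6.28} ≥ 1.55) = 2(1 − Φ(1.55/√6.28)) ≈ 0.5362

By the reflection principle for Brownian motion, P(M_t ≥ a) = 2 · P(B_t ≥ a) for a ≥ 0. Since B_t ~ N(0, t), P(B_t ≥ 1.55) = 1 − Φ(1.55/√t) = 1 − Φ(1.55/√6.28) = 1 − Φ(0.6185). So
  P(M_{6.28} ≥ 1.55) = 2(1 − Φ(0.6185)) ≈ 0.5362.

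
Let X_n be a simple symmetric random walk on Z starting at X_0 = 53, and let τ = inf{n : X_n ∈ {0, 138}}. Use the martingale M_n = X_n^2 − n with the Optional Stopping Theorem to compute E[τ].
E[τ] = 4505

M_n = X_n^2 − n is a martingale (since E[X_{n+1}^2 | F_n] = X_n^2 + 1). By OST (τ has finite mean in a bounded region), E[M_τ] = E[M_0] = X_0^2 − 0 = 53^2 = 2809. Also E[M_τ] = E[X_τ^2] − E[τ]. The walk exits at 0 or 138, with P(hit 138 first) = 53/138, so E[X_τ^2] = 138^2 · 53/138 + 0 = 7314. Thus E[τ] = E[X_τ^2] − E[M_τ] = 7314 − 2809 = 4505 = 53(138 − 53) = 4505.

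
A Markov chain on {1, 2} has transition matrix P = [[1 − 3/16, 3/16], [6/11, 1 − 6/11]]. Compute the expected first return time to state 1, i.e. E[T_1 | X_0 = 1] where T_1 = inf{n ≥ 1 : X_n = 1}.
E[T_1 | X_0 = 1] = 1/π_1 = 43/32

For an irreducible recurrent Markov chain with stationary distribution π, E[T_i | X_0 = i] = 1/π_i (Kac's formula). Here π_1 = (6/11)/(3/16 + 6/11) = (6/11)/(129/176) = 32/43, so E[T_1 | X_0 = 1] = 1/π_1 = (3/16 + 6/11)/(6/11) = (129/176)/(6/11) = 43/32.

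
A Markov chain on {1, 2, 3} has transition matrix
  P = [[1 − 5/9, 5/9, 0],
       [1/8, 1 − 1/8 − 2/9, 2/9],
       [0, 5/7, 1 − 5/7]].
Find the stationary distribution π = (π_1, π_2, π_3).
π = (81/553, 360/553, 16/79)

This is a birth-death chain on three states, which satisfies detailed balance: π_1 · P_{12} = π_2 · P_{21} and π_2 · P_{23} = π_3 · P_{32}.
From π_1 · 5/9 = π_2 · 1/8: π_2/π_1 = (5/9)/(1/8) = 40/9.
From π_2 · 2/9 = π_3 · 5/7: π_3/π_2 = (2/9)/(5/7) = 14/45.
Take π_1 proportional to 1; then unnormalized π = (1, 40/9, 112/81). Normalize by dividing by the sum 553/81:
  π = (81/553, 360/553, 16/79).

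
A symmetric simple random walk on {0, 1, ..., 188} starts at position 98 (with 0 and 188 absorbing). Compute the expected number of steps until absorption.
E[τ | X_0 = 98] = 8820

Let v_k = E[τ | X_0 = k]. Boundary: v_0 = v_188 = 0. Recurrence: v_k = 1 + (v_{k-1} + v_{k+1})/2 for 1 ≤ k ≤ 187. The particular solution to v_k − (v_{k-1} + v_{k+1})/2 = 1 is v_k = −k^2. Adding homogeneous solution A + B k and matching boundaries gives v_k = k (188 − k). Substituting k = 98: v_98 = 98 · 90 = 8820.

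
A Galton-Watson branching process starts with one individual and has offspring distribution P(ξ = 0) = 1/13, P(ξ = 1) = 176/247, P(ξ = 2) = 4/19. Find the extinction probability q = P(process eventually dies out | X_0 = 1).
q = 19/52

The pgf is f(s) = 1/13 + 176/247·s + 4/19·s². The extinction probability q is the smallest fixed point of f in [0, 1]. Setting s = f(s):
  4/19·s² + (176/247 − 1)·s + 1/13 = 0
  4/19·s² − (1/13 + 4/19)·s + 1/13 = 0
which factors as (s − 1)·(4/19·s − 1/13) = 0, giving roots s = 1 and s = (1/13)/(4/19) = 19/52.
Mean offspring μ = 176/247 + 2·4/19 = 280/247 > 1 (supercritical), so q < 1. The extinction probability is the smaller root: q = (1/13)/(4/19) = 19/52.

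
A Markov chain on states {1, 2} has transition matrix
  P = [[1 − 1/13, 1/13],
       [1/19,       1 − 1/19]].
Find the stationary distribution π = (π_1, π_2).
π_1 = 13/32, π_2 = 19/32

Solve πP = π with π_1 + π_2 = 1. From πP = π: π_1 · (1 − 1/13) + π_2 · 1/19 = π_1 ⇒ π_2 · 1/19 = π_1 · 1/13 ⇒ π_2/π_1 = (1/13)/(1/19) = 19/13. Together with π_1 + π_2 = 1:
  π_1 = (1/19)/(1/13 + 1/19) = (1/19)/(32/247) = 13/32,
  π_2 = (1/13)/(1/13 + 1/19) = (1/13)/(32/247) = 19/32.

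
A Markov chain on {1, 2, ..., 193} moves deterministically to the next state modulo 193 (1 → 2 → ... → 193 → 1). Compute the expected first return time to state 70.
E[T_70 | X_0 = 70] = 193

The chain cycles deterministically, so starting at state 70 it returns in exactly 193 steps. Equivalently, the stationary distribution is uniform π_j = 1/193 for every state j, so by Kac's formula E[T_70] = 1/π_70 = 193.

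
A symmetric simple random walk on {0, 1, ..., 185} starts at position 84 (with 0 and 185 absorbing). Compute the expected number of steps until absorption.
E[τ | X_0 = 84] = 8484

Let v_k = E[τ | X_0 = k]. Boundary: v_0 = v_185 = 0. Recurrence: v_k = 1 + (v_{k-1} + v_{k+1})/2 for 1 ≤ k ≤ 184. The particular solution to v_k − (v_{k-1} + v_{k+1})/2 = 1 is v_k = −k^2. Adding homogeneous solution A + B k and matching boundaries gives v_k = k (185 − k). Substituting k = 84: v_84 = 84 · 101 = 8484.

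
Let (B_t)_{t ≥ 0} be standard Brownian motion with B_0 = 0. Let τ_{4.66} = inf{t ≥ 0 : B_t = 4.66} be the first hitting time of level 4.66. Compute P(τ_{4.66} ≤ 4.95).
P(τ_{4.66} ≤ 4.95) = 2(1 − Φ(4.66/√4.95)) = 2(1 − Φ(2.0945)) ≈ 0.0362

By the reflection principle for standard BM, P(τ_b ≤ t) = 2 · P(B_t ≥ b). Since B_t ~ N(0, t), P(B_t ≥ 4.66) = 1 − Φ(4.66/√t) = 1 − Φ(4.66/√4.95) = 1 − Φ(2.0945) ≈ 0.01811. Doubling: P(τ_{4.66} ≤ 4.95) ≈ 2 · 0.01811 = 0.03622 ≈ 0.0362.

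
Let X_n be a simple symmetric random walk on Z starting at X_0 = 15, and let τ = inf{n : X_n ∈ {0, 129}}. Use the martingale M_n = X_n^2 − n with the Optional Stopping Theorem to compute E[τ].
E[τ] = 1710

M_n = X_n^2 − n is a martingale (since E[X_{n+1}^2 | F_n] = X_n^2 + 1). By OST (τ has finite mean in a bounded region), E[M_τ] = E[M_0] = X_0^2 − 0 = 15^2 = 225. Also E[M_τ] = E[X_τ^2] − E[τ]. The walk exits at 0 or 129, with P(hit 129 first) = 15/129, so E[X_τ^2] = 129^2 · 15/129 + 0 = 1935. Thus E[τ] = E[X_τ^2] − E[M_τ] = 1935 − 225 = 1710 = 15(129 − 15) = 1710.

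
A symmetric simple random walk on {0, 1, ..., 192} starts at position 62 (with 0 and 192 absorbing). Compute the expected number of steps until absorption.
E[τ | X_0 = 62] = 8060

Let v_k = E[τ | X_0 = k]. Boundary: v_0 = v_192 = 0. Recurrence: v_k = 1 + (v_{k-1} + v_{k+1})/2 for 1 ≤ k ≤ 191. The particular solution to v_k − (v_{k-1} + v_{k+1})/2 = 1 is v_k = −k^2. Adding homogeneous solution A + B k and matching boundaries gives v_k = k (192 − k). Substituting k = 62: v_62 = 62 · 130 = 8060.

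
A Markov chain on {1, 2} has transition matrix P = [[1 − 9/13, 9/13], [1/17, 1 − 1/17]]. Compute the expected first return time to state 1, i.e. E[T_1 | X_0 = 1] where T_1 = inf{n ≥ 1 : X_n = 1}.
E[T_1 | X_0 = 1] = 1/π_1 = 166/13

For an irreducible recurrent Markov chain with stationary distribution π, E[T_i | X_0 = i] = 1/π_i (Kac's formula). Here π_1 = (1/17)/(9/13 + 1/17) = (1/17)/(166/221) = 13/166, so E[T_1 | X_0 = 1] = 1/π_1 = (9/13 + 1/17)/(1/17) = (166/221)/(1/17) = 166/13.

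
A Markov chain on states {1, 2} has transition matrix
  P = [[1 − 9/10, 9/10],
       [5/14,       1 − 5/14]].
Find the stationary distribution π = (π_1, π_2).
π_1 = 25/88, π_2 = 63/88

Solve πP = π with π_1 + π_2 = 1. From πP = π: π_1 · (1 − 9/10) + π_2 · 5/14 = π_1 ⇒ π_2 · 5/14 = π_1 · 9/10 ⇒ π_2/π_1 = (9/10)/(5/14) = 63/25. Together with π_1 + π_2 = 1:
  π_1 = (5/14)/(9/10 + 5/14) = (5/14)/(44/35) = 25/88,
  π_2 = (9/10)/(9/10 + 5/14) = (9/10)/(44/35) = 63/88.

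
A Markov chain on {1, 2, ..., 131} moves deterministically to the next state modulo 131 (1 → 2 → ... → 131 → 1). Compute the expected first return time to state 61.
E[T_61 | X_0 = 61] = 131

The chain cycles deterministically, so starting at state 61 it returns in exactly 131 steps. Equivalently, the stationary distribution is uniform π_j = 1/131 for every state j, so by Kac's formula E[T_61] = 1/π_61 = 131.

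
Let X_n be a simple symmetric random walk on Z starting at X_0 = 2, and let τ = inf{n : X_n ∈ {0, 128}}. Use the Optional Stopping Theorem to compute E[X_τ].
E[X_τ] = 2

X_n is a martingale and τ is a bounded-mean stopping time (indeed τ is finite a.s. with bounded expectation since the walk is in a bounded region). By the OST, E[X_τ] = E[X_0] = 2. Equivalently: E[X_τ] = 128 · P(hit 128 first) + 0 · P(hit 0 first) = 128 · (2/128) = 2.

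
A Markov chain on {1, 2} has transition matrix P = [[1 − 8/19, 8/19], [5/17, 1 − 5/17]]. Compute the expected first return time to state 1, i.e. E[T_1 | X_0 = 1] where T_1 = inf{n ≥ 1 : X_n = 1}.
E[T_1 | X_0 = 1] = 1/π_1 = 231/95

For an irreducible recurrent Markov chain with stationary distribution π, E[T_i | X_0 = i] = 1/π_i (Kac's formula). Here π_1 = (5/17)/(8/19 + 5/17) = (5/17)/(231/323) = 95/231, so E[T_1 | X_0 = 1] = 1/π_1 = (8/19 + 5/17)/(5/17) = (231/323)/(5/17) = 231/95.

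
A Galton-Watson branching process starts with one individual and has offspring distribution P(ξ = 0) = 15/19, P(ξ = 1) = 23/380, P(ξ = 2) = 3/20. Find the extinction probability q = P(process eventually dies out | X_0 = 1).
q = 1

Mean offspring μ = 0·15/19 + 1·23/380 + 2·3/20 = 137/380 ≤ 1. For μ ≤ 1 with offspring not concentrated at 1, the Galton-Watson process goes extinct almost surely, so q = 1.
(Algebraic check: The pgf is f(s) = 15/19 + 23/380·s + 3/20·s². The extinction probability q is the smallest fixed point of f in [0, 1]. Setting s = f(s):
  3/20·s² + (23/380 − 1)·s + 15/19 = 0
  3/20·s² − (15/19 + 3/20)·s + 15/19 = 0
which factors as (s − 1)·(3/20·s − 15/19) = 0, giving roots s = 1 and s = (15/19)/(3/20) = 100/19. Since 100/19 ≥ 1, the smallest root in [0, 1] is s = 1.)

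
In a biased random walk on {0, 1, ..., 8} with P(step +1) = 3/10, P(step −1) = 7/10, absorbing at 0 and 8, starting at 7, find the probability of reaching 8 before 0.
P(hit 8 before 0) = (1 − (7/3)^7) / (1 − (7/3)^8) = 616017/1439560

Let u_k denote P(reach 8 before 0 | start at k). Boundary: u_0 = 0, u_8 = 1. Recurrence: u_k = 3/10·u_{k+1} + 7/10·u_{k-1} for 1 ≤ k ≤ 7. Try u_k = A + B·r^k with r = q/p = (7/10)/(3/10) = 7/3. Substitution satisfies the recurrence; boundary conditions give:
  u_k = (1 − r^k) / (1 − r^N) = (1 − (7/3)^7) / (1 − (7/3)^8) = 616017/1439560.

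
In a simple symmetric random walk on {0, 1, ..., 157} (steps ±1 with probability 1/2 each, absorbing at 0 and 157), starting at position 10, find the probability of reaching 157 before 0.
P(hit 157 before 0) = 10/157

Let u_k = P(hit 157 before 0 | start at k). Then u_0 = 0, u_157 = 1, and u_k = u_{k-1}/2 + u_{k+1}/2 for 1 ≤ k ≤ 156. This harmonic recurrence is solved by u_k = k/157, giving u_10 = 10/157.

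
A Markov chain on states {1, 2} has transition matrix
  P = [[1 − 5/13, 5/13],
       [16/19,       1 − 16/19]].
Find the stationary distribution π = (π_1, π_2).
π_1 = 208/303, π_2 = 95/303

Solve πP = π with π_1 + π_2 = 1. From πP = π: π_1 · (1 − 5/13) + π_2 · 16/19 = π_1 ⇒ π_2 · 16/19 = π_1 · 5/13 ⇒ π_2/π_1 = (5/13)/(16/19) = 95/208. Together with π_1 + π_2 = 1:
  π_1 = (16/19)/(5/13 + 16/19) = (16/19)/(303/247) = 208/303,
  π_2 = (5/13)/(5/13 + 16/19) = (5/13)/(303/247) = 95/303.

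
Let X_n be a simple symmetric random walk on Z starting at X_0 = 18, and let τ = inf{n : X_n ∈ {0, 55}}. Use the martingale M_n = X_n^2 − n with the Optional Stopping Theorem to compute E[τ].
E[τ] = 666

M_n = X_n^2 − n is a martingale (since E[X_{n+1}^2 | F_n] = X_n^2 + 1). By OST (τ has finite mean in a bounded region), E[M_τ] = E[M_0] = X_0^2 − 0 = 18^2 = 324. Also E[M_τ] = E[X_τ^2] − E[τ]. The walk exits at 0 or 55, with P(hit 55 first) = 18/55, so E[X_τ^2] = 55^2 · 18/55 + 0 = 990. Thus E[τ] = E[X_τ^2] − E[M_τ] = 990 − 324 = 666 = 18(55 − 18) = 666.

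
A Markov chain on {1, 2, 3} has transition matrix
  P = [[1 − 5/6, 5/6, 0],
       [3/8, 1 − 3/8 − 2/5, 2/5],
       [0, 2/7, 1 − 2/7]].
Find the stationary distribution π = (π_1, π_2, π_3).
π = (3/19, 20/57, 28/57)

This is a birth-death chain on three states, which satisfies detailed balance: π_1 · P_{12} = π_2 · P_{21} and π_2 · P_{23} = π_3 · P_{32}.
From π_1 · 5/6 = π_2 · 3/8: π_2/π_1 = (5/6)/(3/8) = 20/9.
From π_2 · 2/5 = π_3 · 2/7: π_3/π_2 = (2/5)/(2/7) = 7/5.
Take π_1 proportional to 1; then unnormalized π = (1, 20/9, 28/9). Normalize by dividing by the sum 19/3:
  π = (3/19, 20/57, 28/57).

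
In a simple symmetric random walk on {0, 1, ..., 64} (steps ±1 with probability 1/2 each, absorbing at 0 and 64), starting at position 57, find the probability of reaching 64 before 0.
P(hit 64 before 0) = 57/64

Let u_k = P(hit 64 before 0 | start at k). Then u_0 = 0, u_64 = 1, and u_k = u_{k-1}/2 + u_{k+1}/2 for 1 ≤ k ≤ 63. This harmonic recurrence is solved by u_k = k/64, giving u_57 = 57/64.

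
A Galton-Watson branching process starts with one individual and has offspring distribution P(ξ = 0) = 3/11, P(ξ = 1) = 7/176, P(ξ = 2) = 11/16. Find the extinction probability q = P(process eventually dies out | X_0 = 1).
q = 48/121

The pgf is f(s) = 3/11 + 7/176·s + 11/16·s². The extinction probability q is the smallest fixed point of f in [0, 1]. Setting s = f(s):
  11/16·s² + (7/176 − 1)·s + 3/11 = 0
  11/16·s² − (3/11 + 11/16)·s + 3/11 = 0
which factors as (s − 1)·(11/16·s − 3/11) = 0, giving roots s = 1 and s = (3/11)/(11/16) = 48/121.
Mean offspring μ = 7/176 + 2·11/16 = 249/176 > 1 (supercritical), so q < 1. The extinction probability is the smaller root: q = (3/11)/(11/16) = 48/121.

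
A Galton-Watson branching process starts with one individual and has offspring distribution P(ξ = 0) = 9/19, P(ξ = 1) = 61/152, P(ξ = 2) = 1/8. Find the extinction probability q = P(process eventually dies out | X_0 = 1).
q = 1

Mean offspring μ = 0·9/19 + 1·61/152 + 2·1/8 = 99/152 ≤ 1. For μ ≤ 1 with offspring not concentrated at 1, the Galton-Watson process goes extinct almost surely, so q = 1.
(Algebraic check: The pgf is f(s) = 9/19 + 61/152·s + 1/8·s². The extinction probability q is the smallest fixed point of f in [0, 1]. Setting s = f(s):
  1/8·s² + (61/152 − 1)·s + 9/19 = 0
  1/8·s² − (9/19 + 1/8)·s + 9/19 = 0
which factors as (s − 1)·(1/8·s − 9/19) = 0, giving roots s = 1 and s = (9/19)/(1/8) = 72/19. Since 72/19 ≥ 1, the smallest root in [0, 1] is s = 1.)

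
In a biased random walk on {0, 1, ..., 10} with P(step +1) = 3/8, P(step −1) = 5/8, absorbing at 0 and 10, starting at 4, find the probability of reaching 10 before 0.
P(hit 10 before 0) = (1 − (5/3)^4) / (1 − (5/3)^10) = 24786/606661

Let u_k denote P(reach 10 before 0 | start at k). Boundary: u_0 = 0, u_10 = 1. Recurrence: u_k = 3/8·u_{k+1} + 5/8·u_{k-1} for 1 ≤ k ≤ 9. Try u_k = A + B·r^k with r = q/p = (5/8)/(3/8) = 5/3. Substitution satisfies the recurrence; boundary conditions give:
  u_k = (1 − r^k) / (1 − r^N) = (1 − (5/3)^4) / (1 − (5/3)^10) = 24786/606661.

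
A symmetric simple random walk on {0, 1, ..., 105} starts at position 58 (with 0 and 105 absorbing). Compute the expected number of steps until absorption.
E[τ | X_0 = 58] = 2726

Let v_k = E[τ | X_0 = k]. Boundary: v_0 = v_105 = 0. Recurrence: v_k = 1 + (v_{k-1} + v_{k+1})/2 for 1 ≤ k ≤ 104. The particular solution to v_k − (v_{k-1} + v_{k+1})/2 = 1 is v_k = −k^2. Adding homogeneous solution A + B k and matching boundaries gives v_k = k (105 − k). Substituting k = 58: v_58 = 58 · 47 = 2726.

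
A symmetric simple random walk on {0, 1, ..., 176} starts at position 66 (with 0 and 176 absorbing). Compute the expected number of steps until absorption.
E[τ | X_0 = 66] = 7260

Let v_k = E[τ | X_0 = k]. Boundary: v_0 = v_176 = 0. Recurrence: v_k = 1 + (v_{k-1} + v_{k+1})/2 for 1 ≤ k ≤ 175. The particular solution to v_k − (v_{k-1} + v_{k+1})/2 = 1 is v_k = −k^2. Adding homogeneous solution A + B k and matching boundaries gives v_k = k (176 − k). Substituting k = 66: v_66 = 66 · 110 = 7260.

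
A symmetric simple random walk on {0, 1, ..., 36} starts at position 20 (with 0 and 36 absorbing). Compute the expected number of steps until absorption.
E[τ | X_0 = 20] = 320

Let v_k = E[τ | X_0 = k]. Boundary: v_0 = v_36 = 0. Recurrence: v_k = 1 + (v_{k-1} + v_{k+1})/2 for 1 ≤ k ≤ 35. The particular solution to v_k − (v_{k-1} + v_{k+1})/2 = 1 is v_k = −k^2. Adding homogeneous solution A + B k and matching boundaries gives v_k = k (36 − k). Substituting k = 20: v_20 = 20 · 16 = 320.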